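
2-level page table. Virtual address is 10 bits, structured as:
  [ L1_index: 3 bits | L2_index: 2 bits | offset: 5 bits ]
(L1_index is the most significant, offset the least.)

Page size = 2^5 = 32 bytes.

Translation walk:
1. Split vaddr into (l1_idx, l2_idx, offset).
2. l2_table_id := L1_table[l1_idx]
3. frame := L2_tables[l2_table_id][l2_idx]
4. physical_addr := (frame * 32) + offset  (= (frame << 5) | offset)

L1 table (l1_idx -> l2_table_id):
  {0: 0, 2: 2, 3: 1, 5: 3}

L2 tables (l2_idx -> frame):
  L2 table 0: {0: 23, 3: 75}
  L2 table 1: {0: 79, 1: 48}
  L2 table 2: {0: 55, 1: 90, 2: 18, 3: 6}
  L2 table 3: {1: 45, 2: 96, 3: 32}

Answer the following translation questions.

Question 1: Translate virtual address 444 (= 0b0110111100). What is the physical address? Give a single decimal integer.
vaddr = 444 = 0b0110111100
Split: l1_idx=3, l2_idx=1, offset=28
L1[3] = 1
L2[1][1] = 48
paddr = 48 * 32 + 28 = 1564

Answer: 1564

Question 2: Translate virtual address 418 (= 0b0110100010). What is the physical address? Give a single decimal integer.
vaddr = 418 = 0b0110100010
Split: l1_idx=3, l2_idx=1, offset=2
L1[3] = 1
L2[1][1] = 48
paddr = 48 * 32 + 2 = 1538

Answer: 1538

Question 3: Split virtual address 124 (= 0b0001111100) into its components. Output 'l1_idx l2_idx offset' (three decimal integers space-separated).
vaddr = 124 = 0b0001111100
  top 3 bits -> l1_idx = 0
  next 2 bits -> l2_idx = 3
  bottom 5 bits -> offset = 28

Answer: 0 3 28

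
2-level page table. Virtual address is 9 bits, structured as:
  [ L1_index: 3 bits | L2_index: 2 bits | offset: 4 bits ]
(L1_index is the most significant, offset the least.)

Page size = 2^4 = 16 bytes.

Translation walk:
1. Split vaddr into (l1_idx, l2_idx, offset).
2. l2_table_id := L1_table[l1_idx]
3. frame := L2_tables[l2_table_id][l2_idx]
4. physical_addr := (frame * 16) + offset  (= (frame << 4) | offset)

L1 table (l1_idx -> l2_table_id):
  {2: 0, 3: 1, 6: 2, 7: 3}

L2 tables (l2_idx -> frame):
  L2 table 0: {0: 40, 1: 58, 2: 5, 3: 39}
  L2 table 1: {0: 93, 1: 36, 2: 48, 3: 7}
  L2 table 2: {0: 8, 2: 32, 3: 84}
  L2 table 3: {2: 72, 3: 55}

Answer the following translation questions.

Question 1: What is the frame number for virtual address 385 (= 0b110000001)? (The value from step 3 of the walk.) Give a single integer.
Answer: 8

Derivation:
vaddr = 385: l1_idx=6, l2_idx=0
L1[6] = 2; L2[2][0] = 8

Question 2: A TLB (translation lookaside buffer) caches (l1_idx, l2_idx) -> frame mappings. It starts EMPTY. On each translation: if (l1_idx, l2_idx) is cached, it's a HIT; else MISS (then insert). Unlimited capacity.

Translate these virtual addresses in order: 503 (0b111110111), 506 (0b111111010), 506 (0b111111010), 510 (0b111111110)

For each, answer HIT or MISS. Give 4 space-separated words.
vaddr=503: (7,3) not in TLB -> MISS, insert
vaddr=506: (7,3) in TLB -> HIT
vaddr=506: (7,3) in TLB -> HIT
vaddr=510: (7,3) in TLB -> HIT

Answer: MISS HIT HIT HIT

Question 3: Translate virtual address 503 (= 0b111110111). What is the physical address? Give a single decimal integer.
vaddr = 503 = 0b111110111
Split: l1_idx=7, l2_idx=3, offset=7
L1[7] = 3
L2[3][3] = 55
paddr = 55 * 16 + 7 = 887

Answer: 887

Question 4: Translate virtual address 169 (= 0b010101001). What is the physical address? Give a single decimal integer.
Answer: 89

Derivation:
vaddr = 169 = 0b010101001
Split: l1_idx=2, l2_idx=2, offset=9
L1[2] = 0
L2[0][2] = 5
paddr = 5 * 16 + 9 = 89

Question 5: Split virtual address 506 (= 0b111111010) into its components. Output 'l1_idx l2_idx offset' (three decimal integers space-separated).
Answer: 7 3 10

Derivation:
vaddr = 506 = 0b111111010
  top 3 bits -> l1_idx = 7
  next 2 bits -> l2_idx = 3
  bottom 4 bits -> offset = 10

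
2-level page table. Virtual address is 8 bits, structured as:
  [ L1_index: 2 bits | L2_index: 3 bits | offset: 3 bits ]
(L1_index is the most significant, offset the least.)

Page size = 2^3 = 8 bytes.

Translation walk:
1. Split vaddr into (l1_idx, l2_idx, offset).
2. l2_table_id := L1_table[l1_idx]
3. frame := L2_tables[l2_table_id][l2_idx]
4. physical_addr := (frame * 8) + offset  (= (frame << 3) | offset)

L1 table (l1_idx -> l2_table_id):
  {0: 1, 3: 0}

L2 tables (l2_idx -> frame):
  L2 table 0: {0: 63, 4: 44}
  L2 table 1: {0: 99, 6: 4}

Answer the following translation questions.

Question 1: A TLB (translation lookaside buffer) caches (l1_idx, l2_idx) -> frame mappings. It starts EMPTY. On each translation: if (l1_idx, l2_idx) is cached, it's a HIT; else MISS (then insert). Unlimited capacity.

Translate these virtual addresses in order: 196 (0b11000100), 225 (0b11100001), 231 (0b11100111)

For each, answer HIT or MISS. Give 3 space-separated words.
vaddr=196: (3,0) not in TLB -> MISS, insert
vaddr=225: (3,4) not in TLB -> MISS, insert
vaddr=231: (3,4) in TLB -> HIT

Answer: MISS MISS HIT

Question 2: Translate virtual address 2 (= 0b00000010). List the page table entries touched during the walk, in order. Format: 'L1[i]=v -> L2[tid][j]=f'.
Answer: L1[0]=1 -> L2[1][0]=99

Derivation:
vaddr = 2 = 0b00000010
Split: l1_idx=0, l2_idx=0, offset=2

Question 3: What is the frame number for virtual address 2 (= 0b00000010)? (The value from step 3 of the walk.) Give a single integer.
vaddr = 2: l1_idx=0, l2_idx=0
L1[0] = 1; L2[1][0] = 99

Answer: 99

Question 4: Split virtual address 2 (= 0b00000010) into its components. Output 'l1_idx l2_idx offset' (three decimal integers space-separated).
Answer: 0 0 2

Derivation:
vaddr = 2 = 0b00000010
  top 2 bits -> l1_idx = 0
  next 3 bits -> l2_idx = 0
  bottom 3 bits -> offset = 2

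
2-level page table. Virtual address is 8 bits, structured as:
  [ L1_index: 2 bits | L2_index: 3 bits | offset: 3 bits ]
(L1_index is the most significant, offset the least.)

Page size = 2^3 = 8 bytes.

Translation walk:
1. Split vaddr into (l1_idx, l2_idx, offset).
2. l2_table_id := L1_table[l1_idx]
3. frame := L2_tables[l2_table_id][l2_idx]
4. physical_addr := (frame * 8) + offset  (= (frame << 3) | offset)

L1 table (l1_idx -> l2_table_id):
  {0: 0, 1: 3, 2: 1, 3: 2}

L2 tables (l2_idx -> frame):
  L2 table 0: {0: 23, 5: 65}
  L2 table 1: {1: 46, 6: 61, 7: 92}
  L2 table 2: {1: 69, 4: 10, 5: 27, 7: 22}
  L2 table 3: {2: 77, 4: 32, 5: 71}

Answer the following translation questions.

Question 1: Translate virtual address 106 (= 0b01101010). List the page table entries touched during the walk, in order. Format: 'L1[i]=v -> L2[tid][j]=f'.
Answer: L1[1]=3 -> L2[3][5]=71

Derivation:
vaddr = 106 = 0b01101010
Split: l1_idx=1, l2_idx=5, offset=2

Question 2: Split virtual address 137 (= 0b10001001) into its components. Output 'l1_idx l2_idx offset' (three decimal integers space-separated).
vaddr = 137 = 0b10001001
  top 2 bits -> l1_idx = 2
  next 3 bits -> l2_idx = 1
  bottom 3 bits -> offset = 1

Answer: 2 1 1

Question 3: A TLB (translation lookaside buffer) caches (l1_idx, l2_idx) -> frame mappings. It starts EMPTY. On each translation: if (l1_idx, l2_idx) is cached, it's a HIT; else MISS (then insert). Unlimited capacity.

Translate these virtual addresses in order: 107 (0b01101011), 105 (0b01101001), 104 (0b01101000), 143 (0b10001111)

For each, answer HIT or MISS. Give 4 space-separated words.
Answer: MISS HIT HIT MISS

Derivation:
vaddr=107: (1,5) not in TLB -> MISS, insert
vaddr=105: (1,5) in TLB -> HIT
vaddr=104: (1,5) in TLB -> HIT
vaddr=143: (2,1) not in TLB -> MISS, insert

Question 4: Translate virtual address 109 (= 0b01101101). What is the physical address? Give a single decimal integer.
Answer: 573

Derivation:
vaddr = 109 = 0b01101101
Split: l1_idx=1, l2_idx=5, offset=5
L1[1] = 3
L2[3][5] = 71
paddr = 71 * 8 + 5 = 573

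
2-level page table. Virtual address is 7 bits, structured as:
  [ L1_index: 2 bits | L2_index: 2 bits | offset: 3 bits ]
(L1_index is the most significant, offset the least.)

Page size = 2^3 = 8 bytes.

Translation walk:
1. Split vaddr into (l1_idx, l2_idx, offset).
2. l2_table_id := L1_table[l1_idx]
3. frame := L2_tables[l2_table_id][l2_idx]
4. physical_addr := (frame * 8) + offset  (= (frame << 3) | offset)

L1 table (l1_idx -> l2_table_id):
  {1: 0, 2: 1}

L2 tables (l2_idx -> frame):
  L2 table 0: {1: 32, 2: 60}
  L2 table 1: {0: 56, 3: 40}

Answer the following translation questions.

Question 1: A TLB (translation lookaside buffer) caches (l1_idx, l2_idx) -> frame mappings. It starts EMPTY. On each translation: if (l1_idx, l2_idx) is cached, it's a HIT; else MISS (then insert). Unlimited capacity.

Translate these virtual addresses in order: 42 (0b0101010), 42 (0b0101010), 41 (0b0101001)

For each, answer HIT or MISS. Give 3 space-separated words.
Answer: MISS HIT HIT

Derivation:
vaddr=42: (1,1) not in TLB -> MISS, insert
vaddr=42: (1,1) in TLB -> HIT
vaddr=41: (1,1) in TLB -> HIT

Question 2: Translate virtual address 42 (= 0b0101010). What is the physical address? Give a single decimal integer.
Answer: 258

Derivation:
vaddr = 42 = 0b0101010
Split: l1_idx=1, l2_idx=1, offset=2
L1[1] = 0
L2[0][1] = 32
paddr = 32 * 8 + 2 = 258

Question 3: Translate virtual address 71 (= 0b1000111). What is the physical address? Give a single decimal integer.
Answer: 455

Derivation:
vaddr = 71 = 0b1000111
Split: l1_idx=2, l2_idx=0, offset=7
L1[2] = 1
L2[1][0] = 56
paddr = 56 * 8 + 7 = 455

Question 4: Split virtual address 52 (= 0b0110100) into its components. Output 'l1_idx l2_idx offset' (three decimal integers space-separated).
vaddr = 52 = 0b0110100
  top 2 bits -> l1_idx = 1
  next 2 bits -> l2_idx = 2
  bottom 3 bits -> offset = 4

Answer: 1 2 4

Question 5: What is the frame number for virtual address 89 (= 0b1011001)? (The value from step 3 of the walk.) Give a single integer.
Answer: 40

Derivation:
vaddr = 89: l1_idx=2, l2_idx=3
L1[2] = 1; L2[1][3] = 40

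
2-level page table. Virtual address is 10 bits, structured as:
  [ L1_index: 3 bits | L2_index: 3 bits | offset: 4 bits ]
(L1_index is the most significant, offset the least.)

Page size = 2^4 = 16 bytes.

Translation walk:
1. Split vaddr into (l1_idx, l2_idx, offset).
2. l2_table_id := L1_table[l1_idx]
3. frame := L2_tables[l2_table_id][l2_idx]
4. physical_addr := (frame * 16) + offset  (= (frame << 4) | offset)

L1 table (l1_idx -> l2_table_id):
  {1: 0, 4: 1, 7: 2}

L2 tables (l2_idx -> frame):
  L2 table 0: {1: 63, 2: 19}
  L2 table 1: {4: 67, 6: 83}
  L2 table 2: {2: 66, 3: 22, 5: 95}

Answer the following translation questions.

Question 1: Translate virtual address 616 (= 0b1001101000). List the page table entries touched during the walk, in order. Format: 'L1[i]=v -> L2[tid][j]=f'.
Answer: L1[4]=1 -> L2[1][6]=83

Derivation:
vaddr = 616 = 0b1001101000
Split: l1_idx=4, l2_idx=6, offset=8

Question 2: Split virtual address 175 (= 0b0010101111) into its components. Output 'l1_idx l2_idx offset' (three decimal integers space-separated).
vaddr = 175 = 0b0010101111
  top 3 bits -> l1_idx = 1
  next 3 bits -> l2_idx = 2
  bottom 4 bits -> offset = 15

Answer: 1 2 15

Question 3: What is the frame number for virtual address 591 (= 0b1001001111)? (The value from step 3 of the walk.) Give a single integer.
Answer: 67

Derivation:
vaddr = 591: l1_idx=4, l2_idx=4
L1[4] = 1; L2[1][4] = 67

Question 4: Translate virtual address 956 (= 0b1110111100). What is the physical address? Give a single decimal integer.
vaddr = 956 = 0b1110111100
Split: l1_idx=7, l2_idx=3, offset=12
L1[7] = 2
L2[2][3] = 22
paddr = 22 * 16 + 12 = 364

Answer: 364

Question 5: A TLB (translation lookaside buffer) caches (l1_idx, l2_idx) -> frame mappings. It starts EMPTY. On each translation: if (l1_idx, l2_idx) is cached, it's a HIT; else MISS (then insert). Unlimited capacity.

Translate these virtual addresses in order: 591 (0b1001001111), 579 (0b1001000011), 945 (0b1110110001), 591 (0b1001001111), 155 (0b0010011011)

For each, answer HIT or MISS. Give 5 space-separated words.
vaddr=591: (4,4) not in TLB -> MISS, insert
vaddr=579: (4,4) in TLB -> HIT
vaddr=945: (7,3) not in TLB -> MISS, insert
vaddr=591: (4,4) in TLB -> HIT
vaddr=155: (1,1) not in TLB -> MISS, insert

Answer: MISS HIT MISS HIT MISS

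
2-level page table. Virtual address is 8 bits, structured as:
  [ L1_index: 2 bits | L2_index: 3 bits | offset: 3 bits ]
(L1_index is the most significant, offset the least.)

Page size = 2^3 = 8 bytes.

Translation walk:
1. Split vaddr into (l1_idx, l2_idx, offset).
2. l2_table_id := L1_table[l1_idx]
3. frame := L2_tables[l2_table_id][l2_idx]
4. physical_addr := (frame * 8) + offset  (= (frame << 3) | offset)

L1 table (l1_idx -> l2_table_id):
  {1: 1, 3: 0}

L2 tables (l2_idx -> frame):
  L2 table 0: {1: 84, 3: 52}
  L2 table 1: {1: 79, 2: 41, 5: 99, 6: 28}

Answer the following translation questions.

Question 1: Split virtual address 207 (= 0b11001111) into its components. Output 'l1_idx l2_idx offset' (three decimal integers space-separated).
Answer: 3 1 7

Derivation:
vaddr = 207 = 0b11001111
  top 2 bits -> l1_idx = 3
  next 3 bits -> l2_idx = 1
  bottom 3 bits -> offset = 7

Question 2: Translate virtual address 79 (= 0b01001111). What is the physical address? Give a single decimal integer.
Answer: 639

Derivation:
vaddr = 79 = 0b01001111
Split: l1_idx=1, l2_idx=1, offset=7
L1[1] = 1
L2[1][1] = 79
paddr = 79 * 8 + 7 = 639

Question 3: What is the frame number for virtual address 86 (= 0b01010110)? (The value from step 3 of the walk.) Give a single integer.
Answer: 41

Derivation:
vaddr = 86: l1_idx=1, l2_idx=2
L1[1] = 1; L2[1][2] = 41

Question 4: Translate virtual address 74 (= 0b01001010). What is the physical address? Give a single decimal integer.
Answer: 634

Derivation:
vaddr = 74 = 0b01001010
Split: l1_idx=1, l2_idx=1, offset=2
L1[1] = 1
L2[1][1] = 79
paddr = 79 * 8 + 2 = 634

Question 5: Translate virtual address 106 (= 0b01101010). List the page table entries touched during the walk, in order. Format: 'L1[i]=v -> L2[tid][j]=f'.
Answer: L1[1]=1 -> L2[1][5]=99

Derivation:
vaddr = 106 = 0b01101010
Split: l1_idx=1, l2_idx=5, offset=2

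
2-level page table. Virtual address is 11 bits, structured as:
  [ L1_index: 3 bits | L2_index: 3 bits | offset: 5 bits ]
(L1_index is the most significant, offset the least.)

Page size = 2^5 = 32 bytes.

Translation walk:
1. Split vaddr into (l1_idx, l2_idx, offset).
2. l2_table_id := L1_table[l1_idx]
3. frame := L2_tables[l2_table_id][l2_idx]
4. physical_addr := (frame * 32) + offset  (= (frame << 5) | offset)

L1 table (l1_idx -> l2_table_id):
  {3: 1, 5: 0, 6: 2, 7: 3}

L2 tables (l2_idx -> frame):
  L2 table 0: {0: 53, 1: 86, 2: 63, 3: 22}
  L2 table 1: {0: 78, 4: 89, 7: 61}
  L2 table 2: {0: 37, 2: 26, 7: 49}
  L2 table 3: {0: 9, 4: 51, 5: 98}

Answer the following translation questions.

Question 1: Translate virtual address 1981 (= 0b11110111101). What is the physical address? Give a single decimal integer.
Answer: 3165

Derivation:
vaddr = 1981 = 0b11110111101
Split: l1_idx=7, l2_idx=5, offset=29
L1[7] = 3
L2[3][5] = 98
paddr = 98 * 32 + 29 = 3165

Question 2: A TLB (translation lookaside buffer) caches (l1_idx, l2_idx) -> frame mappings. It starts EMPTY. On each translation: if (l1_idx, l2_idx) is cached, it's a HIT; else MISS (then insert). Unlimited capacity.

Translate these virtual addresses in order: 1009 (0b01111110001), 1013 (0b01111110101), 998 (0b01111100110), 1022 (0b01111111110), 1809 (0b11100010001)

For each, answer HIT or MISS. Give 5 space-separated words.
Answer: MISS HIT HIT HIT MISS

Derivation:
vaddr=1009: (3,7) not in TLB -> MISS, insert
vaddr=1013: (3,7) in TLB -> HIT
vaddr=998: (3,7) in TLB -> HIT
vaddr=1022: (3,7) in TLB -> HIT
vaddr=1809: (7,0) not in TLB -> MISS, insert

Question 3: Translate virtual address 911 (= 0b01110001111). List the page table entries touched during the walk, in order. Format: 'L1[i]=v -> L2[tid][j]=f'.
vaddr = 911 = 0b01110001111
Split: l1_idx=3, l2_idx=4, offset=15

Answer: L1[3]=1 -> L2[1][4]=89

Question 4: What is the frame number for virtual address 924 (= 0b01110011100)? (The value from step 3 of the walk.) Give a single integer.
vaddr = 924: l1_idx=3, l2_idx=4
L1[3] = 1; L2[1][4] = 89

Answer: 89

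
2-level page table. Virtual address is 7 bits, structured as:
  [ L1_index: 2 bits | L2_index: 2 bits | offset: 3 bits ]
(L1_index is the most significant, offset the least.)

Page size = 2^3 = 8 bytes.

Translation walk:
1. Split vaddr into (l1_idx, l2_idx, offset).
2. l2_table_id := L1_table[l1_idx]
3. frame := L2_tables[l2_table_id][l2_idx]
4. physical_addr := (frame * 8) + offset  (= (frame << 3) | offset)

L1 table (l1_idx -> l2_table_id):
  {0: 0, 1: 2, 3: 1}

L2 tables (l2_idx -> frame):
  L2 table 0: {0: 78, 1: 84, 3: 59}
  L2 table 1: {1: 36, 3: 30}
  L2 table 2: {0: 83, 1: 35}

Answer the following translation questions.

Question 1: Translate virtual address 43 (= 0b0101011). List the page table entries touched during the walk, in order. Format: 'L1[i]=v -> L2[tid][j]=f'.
vaddr = 43 = 0b0101011
Split: l1_idx=1, l2_idx=1, offset=3

Answer: L1[1]=2 -> L2[2][1]=35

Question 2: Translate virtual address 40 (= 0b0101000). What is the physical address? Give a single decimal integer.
vaddr = 40 = 0b0101000
Split: l1_idx=1, l2_idx=1, offset=0
L1[1] = 2
L2[2][1] = 35
paddr = 35 * 8 + 0 = 280

Answer: 280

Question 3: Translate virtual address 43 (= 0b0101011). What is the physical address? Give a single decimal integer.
Answer: 283

Derivation:
vaddr = 43 = 0b0101011
Split: l1_idx=1, l2_idx=1, offset=3
L1[1] = 2
L2[2][1] = 35
paddr = 35 * 8 + 3 = 283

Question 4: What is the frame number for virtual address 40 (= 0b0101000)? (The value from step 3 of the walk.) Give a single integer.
Answer: 35

Derivation:
vaddr = 40: l1_idx=1, l2_idx=1
L1[1] = 2; L2[2][1] = 35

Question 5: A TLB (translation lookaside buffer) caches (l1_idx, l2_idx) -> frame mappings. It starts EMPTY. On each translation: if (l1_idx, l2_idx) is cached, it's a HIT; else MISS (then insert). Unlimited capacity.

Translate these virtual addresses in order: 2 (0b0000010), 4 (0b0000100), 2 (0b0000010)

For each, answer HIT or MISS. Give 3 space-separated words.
Answer: MISS HIT HIT

Derivation:
vaddr=2: (0,0) not in TLB -> MISS, insert
vaddr=4: (0,0) in TLB -> HIT
vaddr=2: (0,0) in TLB -> HIT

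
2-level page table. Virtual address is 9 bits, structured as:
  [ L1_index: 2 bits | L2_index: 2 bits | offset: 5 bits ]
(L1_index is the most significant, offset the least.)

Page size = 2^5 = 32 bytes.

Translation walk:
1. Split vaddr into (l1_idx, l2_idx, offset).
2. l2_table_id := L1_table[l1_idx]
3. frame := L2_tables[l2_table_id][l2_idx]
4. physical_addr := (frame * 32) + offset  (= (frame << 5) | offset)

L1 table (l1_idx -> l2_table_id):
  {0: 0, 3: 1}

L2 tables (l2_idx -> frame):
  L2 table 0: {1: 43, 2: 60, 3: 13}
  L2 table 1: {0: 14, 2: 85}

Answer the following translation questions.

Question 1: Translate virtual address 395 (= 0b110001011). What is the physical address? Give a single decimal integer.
Answer: 459

Derivation:
vaddr = 395 = 0b110001011
Split: l1_idx=3, l2_idx=0, offset=11
L1[3] = 1
L2[1][0] = 14
paddr = 14 * 32 + 11 = 459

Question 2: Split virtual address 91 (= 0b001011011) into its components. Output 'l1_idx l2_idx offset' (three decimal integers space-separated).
Answer: 0 2 27

Derivation:
vaddr = 91 = 0b001011011
  top 2 bits -> l1_idx = 0
  next 2 bits -> l2_idx = 2
  bottom 5 bits -> offset = 27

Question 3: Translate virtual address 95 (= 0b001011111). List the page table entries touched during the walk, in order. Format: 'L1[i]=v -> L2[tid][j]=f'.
Answer: L1[0]=0 -> L2[0][2]=60

Derivation:
vaddr = 95 = 0b001011111
Split: l1_idx=0, l2_idx=2, offset=31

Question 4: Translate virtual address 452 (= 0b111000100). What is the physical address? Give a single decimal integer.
vaddr = 452 = 0b111000100
Split: l1_idx=3, l2_idx=2, offset=4
L1[3] = 1
L2[1][2] = 85
paddr = 85 * 32 + 4 = 2724

Answer: 2724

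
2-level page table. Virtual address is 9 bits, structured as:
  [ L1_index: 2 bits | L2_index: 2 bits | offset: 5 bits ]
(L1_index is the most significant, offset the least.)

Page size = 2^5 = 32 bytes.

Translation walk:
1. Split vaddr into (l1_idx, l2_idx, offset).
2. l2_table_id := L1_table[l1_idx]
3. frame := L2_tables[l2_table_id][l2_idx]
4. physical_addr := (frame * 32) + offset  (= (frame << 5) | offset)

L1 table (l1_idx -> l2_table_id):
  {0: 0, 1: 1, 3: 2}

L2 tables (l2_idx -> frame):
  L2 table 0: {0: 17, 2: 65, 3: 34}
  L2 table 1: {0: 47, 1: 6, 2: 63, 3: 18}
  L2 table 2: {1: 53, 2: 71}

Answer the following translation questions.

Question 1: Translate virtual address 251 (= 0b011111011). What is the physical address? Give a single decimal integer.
Answer: 603

Derivation:
vaddr = 251 = 0b011111011
Split: l1_idx=1, l2_idx=3, offset=27
L1[1] = 1
L2[1][3] = 18
paddr = 18 * 32 + 27 = 603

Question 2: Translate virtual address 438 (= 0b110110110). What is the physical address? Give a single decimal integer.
Answer: 1718

Derivation:
vaddr = 438 = 0b110110110
Split: l1_idx=3, l2_idx=1, offset=22
L1[3] = 2
L2[2][1] = 53
paddr = 53 * 32 + 22 = 1718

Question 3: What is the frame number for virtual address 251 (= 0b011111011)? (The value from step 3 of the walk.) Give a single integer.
vaddr = 251: l1_idx=1, l2_idx=3
L1[1] = 1; L2[1][3] = 18

Answer: 18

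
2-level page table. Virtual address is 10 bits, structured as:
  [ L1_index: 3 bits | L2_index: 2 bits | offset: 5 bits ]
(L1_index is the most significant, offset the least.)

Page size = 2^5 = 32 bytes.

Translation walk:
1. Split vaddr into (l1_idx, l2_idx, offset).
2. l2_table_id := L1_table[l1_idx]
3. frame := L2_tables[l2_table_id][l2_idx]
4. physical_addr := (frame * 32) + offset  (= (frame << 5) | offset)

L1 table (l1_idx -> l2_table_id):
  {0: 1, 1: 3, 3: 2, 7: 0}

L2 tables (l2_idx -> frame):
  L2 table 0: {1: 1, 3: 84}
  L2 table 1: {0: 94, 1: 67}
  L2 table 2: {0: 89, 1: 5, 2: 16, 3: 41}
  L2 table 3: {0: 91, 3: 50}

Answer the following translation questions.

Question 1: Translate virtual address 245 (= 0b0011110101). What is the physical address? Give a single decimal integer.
Answer: 1621

Derivation:
vaddr = 245 = 0b0011110101
Split: l1_idx=1, l2_idx=3, offset=21
L1[1] = 3
L2[3][3] = 50
paddr = 50 * 32 + 21 = 1621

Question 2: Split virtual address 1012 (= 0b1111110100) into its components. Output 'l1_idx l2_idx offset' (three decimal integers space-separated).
Answer: 7 3 20

Derivation:
vaddr = 1012 = 0b1111110100
  top 3 bits -> l1_idx = 7
  next 2 bits -> l2_idx = 3
  bottom 5 bits -> offset = 20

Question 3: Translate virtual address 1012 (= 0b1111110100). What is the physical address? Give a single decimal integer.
Answer: 2708

Derivation:
vaddr = 1012 = 0b1111110100
Split: l1_idx=7, l2_idx=3, offset=20
L1[7] = 0
L2[0][3] = 84
paddr = 84 * 32 + 20 = 2708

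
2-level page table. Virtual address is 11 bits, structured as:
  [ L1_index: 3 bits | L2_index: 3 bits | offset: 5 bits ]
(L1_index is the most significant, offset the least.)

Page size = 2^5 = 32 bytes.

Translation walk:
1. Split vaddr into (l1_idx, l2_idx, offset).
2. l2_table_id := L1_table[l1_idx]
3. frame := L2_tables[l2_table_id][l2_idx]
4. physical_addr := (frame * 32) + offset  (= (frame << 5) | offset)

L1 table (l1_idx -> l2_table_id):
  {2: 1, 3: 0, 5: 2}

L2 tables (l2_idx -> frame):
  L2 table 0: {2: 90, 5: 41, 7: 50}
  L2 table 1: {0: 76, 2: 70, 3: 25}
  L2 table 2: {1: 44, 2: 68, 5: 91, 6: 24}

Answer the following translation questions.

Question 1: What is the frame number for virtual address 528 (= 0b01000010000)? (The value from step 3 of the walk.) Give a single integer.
vaddr = 528: l1_idx=2, l2_idx=0
L1[2] = 1; L2[1][0] = 76

Answer: 76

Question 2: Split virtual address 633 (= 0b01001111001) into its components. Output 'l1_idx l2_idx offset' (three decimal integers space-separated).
vaddr = 633 = 0b01001111001
  top 3 bits -> l1_idx = 2
  next 3 bits -> l2_idx = 3
  bottom 5 bits -> offset = 25

Answer: 2 3 25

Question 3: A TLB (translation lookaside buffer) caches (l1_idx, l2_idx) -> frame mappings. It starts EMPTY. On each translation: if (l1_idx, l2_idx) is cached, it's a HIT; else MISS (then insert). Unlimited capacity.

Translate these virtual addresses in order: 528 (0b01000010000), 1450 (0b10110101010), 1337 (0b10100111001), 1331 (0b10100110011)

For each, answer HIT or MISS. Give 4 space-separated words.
Answer: MISS MISS MISS HIT

Derivation:
vaddr=528: (2,0) not in TLB -> MISS, insert
vaddr=1450: (5,5) not in TLB -> MISS, insert
vaddr=1337: (5,1) not in TLB -> MISS, insert
vaddr=1331: (5,1) in TLB -> HIT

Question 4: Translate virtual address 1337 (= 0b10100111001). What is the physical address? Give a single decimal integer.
Answer: 1433

Derivation:
vaddr = 1337 = 0b10100111001
Split: l1_idx=5, l2_idx=1, offset=25
L1[5] = 2
L2[2][1] = 44
paddr = 44 * 32 + 25 = 1433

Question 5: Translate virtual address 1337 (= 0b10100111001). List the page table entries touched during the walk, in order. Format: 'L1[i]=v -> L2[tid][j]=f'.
vaddr = 1337 = 0b10100111001
Split: l1_idx=5, l2_idx=1, offset=25

Answer: L1[5]=2 -> L2[2][1]=44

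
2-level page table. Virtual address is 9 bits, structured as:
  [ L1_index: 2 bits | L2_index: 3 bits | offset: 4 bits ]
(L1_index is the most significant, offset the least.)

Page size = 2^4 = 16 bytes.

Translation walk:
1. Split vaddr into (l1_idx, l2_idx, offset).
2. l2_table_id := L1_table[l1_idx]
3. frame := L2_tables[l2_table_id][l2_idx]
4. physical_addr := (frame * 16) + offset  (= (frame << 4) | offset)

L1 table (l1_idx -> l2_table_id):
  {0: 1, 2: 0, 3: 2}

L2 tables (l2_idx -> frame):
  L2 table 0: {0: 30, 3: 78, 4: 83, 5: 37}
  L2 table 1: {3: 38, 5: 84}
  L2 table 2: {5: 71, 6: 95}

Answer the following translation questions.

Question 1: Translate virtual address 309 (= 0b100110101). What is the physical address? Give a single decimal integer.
vaddr = 309 = 0b100110101
Split: l1_idx=2, l2_idx=3, offset=5
L1[2] = 0
L2[0][3] = 78
paddr = 78 * 16 + 5 = 1253

Answer: 1253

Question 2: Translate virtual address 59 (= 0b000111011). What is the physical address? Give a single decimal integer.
Answer: 619

Derivation:
vaddr = 59 = 0b000111011
Split: l1_idx=0, l2_idx=3, offset=11
L1[0] = 1
L2[1][3] = 38
paddr = 38 * 16 + 11 = 619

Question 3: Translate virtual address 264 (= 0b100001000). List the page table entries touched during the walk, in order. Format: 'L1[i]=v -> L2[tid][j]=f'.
vaddr = 264 = 0b100001000
Split: l1_idx=2, l2_idx=0, offset=8

Answer: L1[2]=0 -> L2[0][0]=30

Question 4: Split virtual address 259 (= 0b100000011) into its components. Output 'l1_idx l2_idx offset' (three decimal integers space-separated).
vaddr = 259 = 0b100000011
  top 2 bits -> l1_idx = 2
  next 3 bits -> l2_idx = 0
  bottom 4 bits -> offset = 3

Answer: 2 0 3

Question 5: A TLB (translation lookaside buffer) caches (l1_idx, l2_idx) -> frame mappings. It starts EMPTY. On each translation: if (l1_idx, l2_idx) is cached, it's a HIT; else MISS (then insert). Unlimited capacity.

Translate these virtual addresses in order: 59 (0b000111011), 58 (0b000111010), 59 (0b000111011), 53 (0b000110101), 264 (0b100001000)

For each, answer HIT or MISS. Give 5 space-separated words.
Answer: MISS HIT HIT HIT MISS

Derivation:
vaddr=59: (0,3) not in TLB -> MISS, insert
vaddr=58: (0,3) in TLB -> HIT
vaddr=59: (0,3) in TLB -> HIT
vaddr=53: (0,3) in TLB -> HIT
vaddr=264: (2,0) not in TLB -> MISS, insert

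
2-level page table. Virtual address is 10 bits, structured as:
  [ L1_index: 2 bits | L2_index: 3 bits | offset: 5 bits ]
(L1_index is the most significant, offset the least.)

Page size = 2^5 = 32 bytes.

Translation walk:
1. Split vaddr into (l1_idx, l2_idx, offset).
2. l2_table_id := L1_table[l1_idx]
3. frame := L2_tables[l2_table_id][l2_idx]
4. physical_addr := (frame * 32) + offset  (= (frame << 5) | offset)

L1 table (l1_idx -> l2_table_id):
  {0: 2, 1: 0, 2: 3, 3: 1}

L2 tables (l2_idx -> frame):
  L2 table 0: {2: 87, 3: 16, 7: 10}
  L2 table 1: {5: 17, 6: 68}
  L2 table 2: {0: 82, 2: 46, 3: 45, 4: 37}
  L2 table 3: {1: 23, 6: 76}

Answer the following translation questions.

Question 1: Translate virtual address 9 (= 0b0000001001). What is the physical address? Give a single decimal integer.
vaddr = 9 = 0b0000001001
Split: l1_idx=0, l2_idx=0, offset=9
L1[0] = 2
L2[2][0] = 82
paddr = 82 * 32 + 9 = 2633

Answer: 2633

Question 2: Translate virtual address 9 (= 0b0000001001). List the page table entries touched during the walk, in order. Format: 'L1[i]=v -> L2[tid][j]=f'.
vaddr = 9 = 0b0000001001
Split: l1_idx=0, l2_idx=0, offset=9

Answer: L1[0]=2 -> L2[2][0]=82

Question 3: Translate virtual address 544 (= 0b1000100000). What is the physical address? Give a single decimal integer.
vaddr = 544 = 0b1000100000
Split: l1_idx=2, l2_idx=1, offset=0
L1[2] = 3
L2[3][1] = 23
paddr = 23 * 32 + 0 = 736

Answer: 736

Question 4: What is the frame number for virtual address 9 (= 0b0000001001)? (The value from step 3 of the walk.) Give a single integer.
Answer: 82

Derivation:
vaddr = 9: l1_idx=0, l2_idx=0
L1[0] = 2; L2[2][0] = 82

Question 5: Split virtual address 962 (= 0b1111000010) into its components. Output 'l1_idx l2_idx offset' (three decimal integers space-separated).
vaddr = 962 = 0b1111000010
  top 2 bits -> l1_idx = 3
  next 3 bits -> l2_idx = 6
  bottom 5 bits -> offset = 2

Answer: 3 6 2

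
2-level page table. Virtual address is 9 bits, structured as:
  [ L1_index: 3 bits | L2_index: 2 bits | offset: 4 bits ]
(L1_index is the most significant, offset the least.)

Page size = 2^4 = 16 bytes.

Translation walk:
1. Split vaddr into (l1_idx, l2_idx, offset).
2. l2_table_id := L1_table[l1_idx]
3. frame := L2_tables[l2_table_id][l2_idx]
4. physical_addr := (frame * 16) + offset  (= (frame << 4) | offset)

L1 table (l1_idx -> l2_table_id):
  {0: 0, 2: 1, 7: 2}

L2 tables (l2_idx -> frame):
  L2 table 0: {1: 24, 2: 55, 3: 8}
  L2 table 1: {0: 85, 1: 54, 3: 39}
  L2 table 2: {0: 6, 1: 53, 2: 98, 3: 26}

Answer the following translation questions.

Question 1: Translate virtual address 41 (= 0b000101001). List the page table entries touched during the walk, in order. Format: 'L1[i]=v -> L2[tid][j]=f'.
Answer: L1[0]=0 -> L2[0][2]=55

Derivation:
vaddr = 41 = 0b000101001
Split: l1_idx=0, l2_idx=2, offset=9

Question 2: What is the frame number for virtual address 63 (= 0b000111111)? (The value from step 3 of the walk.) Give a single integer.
vaddr = 63: l1_idx=0, l2_idx=3
L1[0] = 0; L2[0][3] = 8

Answer: 8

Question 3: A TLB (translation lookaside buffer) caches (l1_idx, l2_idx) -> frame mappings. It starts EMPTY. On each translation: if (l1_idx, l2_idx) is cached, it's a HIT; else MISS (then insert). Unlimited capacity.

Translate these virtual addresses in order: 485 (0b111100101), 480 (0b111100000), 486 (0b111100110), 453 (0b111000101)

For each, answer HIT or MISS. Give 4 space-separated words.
vaddr=485: (7,2) not in TLB -> MISS, insert
vaddr=480: (7,2) in TLB -> HIT
vaddr=486: (7,2) in TLB -> HIT
vaddr=453: (7,0) not in TLB -> MISS, insert

Answer: MISS HIT HIT MISS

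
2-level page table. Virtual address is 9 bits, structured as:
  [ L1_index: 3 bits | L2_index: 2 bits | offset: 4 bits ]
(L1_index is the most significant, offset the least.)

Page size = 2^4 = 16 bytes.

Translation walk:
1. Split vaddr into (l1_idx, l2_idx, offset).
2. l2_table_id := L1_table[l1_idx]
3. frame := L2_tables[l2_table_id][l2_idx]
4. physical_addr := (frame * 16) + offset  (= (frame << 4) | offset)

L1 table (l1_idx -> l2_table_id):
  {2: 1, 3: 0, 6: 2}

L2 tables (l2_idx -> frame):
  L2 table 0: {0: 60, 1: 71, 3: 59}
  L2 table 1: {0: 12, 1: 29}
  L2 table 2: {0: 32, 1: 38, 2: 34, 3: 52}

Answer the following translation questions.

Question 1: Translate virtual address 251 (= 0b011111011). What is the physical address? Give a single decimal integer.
Answer: 955

Derivation:
vaddr = 251 = 0b011111011
Split: l1_idx=3, l2_idx=3, offset=11
L1[3] = 0
L2[0][3] = 59
paddr = 59 * 16 + 11 = 955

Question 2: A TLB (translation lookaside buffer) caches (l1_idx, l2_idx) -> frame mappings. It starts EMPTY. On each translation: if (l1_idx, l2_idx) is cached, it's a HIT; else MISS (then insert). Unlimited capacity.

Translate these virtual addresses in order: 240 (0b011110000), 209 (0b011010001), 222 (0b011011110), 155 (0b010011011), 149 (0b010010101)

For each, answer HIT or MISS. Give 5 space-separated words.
vaddr=240: (3,3) not in TLB -> MISS, insert
vaddr=209: (3,1) not in TLB -> MISS, insert
vaddr=222: (3,1) in TLB -> HIT
vaddr=155: (2,1) not in TLB -> MISS, insert
vaddr=149: (2,1) in TLB -> HIT

Answer: MISS MISS HIT MISS HIT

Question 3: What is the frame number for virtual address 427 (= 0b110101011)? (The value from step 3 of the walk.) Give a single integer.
vaddr = 427: l1_idx=6, l2_idx=2
L1[6] = 2; L2[2][2] = 34

Answer: 34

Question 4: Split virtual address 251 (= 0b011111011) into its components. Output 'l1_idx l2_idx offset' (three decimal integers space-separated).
Answer: 3 3 11

Derivation:
vaddr = 251 = 0b011111011
  top 3 bits -> l1_idx = 3
  next 2 bits -> l2_idx = 3
  bottom 4 bits -> offset = 11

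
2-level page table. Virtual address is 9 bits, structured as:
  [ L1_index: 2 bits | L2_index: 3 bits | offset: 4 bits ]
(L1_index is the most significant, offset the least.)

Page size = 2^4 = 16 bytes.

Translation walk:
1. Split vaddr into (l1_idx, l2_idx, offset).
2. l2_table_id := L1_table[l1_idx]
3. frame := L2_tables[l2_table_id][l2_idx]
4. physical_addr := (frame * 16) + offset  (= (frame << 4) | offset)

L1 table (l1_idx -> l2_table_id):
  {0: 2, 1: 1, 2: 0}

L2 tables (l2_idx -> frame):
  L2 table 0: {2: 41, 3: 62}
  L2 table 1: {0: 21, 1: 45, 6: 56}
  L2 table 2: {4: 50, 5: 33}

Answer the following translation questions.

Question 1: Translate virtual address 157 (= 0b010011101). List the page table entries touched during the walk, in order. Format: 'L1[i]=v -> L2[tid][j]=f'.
Answer: L1[1]=1 -> L2[1][1]=45

Derivation:
vaddr = 157 = 0b010011101
Split: l1_idx=1, l2_idx=1, offset=13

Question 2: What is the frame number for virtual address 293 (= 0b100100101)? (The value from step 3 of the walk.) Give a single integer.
vaddr = 293: l1_idx=2, l2_idx=2
L1[2] = 0; L2[0][2] = 41

Answer: 41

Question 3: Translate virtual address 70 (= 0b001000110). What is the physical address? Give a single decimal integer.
Answer: 806

Derivation:
vaddr = 70 = 0b001000110
Split: l1_idx=0, l2_idx=4, offset=6
L1[0] = 2
L2[2][4] = 50
paddr = 50 * 16 + 6 = 806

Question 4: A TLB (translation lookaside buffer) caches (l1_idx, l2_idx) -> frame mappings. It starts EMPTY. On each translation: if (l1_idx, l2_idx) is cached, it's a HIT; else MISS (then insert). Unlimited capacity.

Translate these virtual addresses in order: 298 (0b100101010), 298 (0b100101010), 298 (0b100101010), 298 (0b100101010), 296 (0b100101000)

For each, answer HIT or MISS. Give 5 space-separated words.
Answer: MISS HIT HIT HIT HIT

Derivation:
vaddr=298: (2,2) not in TLB -> MISS, insert
vaddr=298: (2,2) in TLB -> HIT
vaddr=298: (2,2) in TLB -> HIT
vaddr=298: (2,2) in TLB -> HIT
vaddr=296: (2,2) in TLB -> HIT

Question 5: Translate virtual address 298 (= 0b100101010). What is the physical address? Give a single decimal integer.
Answer: 666

Derivation:
vaddr = 298 = 0b100101010
Split: l1_idx=2, l2_idx=2, offset=10
L1[2] = 0
L2[0][2] = 41
paddr = 41 * 16 + 10 = 666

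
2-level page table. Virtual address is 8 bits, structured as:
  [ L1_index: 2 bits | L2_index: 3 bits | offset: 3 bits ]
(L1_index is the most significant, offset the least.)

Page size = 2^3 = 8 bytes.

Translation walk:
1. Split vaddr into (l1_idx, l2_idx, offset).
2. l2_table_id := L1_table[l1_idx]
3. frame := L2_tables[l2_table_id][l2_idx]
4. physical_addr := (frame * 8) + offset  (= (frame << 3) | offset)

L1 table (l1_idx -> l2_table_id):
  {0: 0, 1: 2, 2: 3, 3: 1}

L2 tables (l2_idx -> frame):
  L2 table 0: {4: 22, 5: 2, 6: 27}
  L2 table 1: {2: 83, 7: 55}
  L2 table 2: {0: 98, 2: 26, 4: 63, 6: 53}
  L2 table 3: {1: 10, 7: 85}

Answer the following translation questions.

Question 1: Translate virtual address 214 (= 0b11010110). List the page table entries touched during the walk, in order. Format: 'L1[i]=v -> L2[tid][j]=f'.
vaddr = 214 = 0b11010110
Split: l1_idx=3, l2_idx=2, offset=6

Answer: L1[3]=1 -> L2[1][2]=83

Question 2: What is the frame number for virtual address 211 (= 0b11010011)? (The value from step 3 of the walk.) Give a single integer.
Answer: 83

Derivation:
vaddr = 211: l1_idx=3, l2_idx=2
L1[3] = 1; L2[1][2] = 83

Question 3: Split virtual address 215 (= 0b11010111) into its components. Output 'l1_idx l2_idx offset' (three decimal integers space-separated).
Answer: 3 2 7

Derivation:
vaddr = 215 = 0b11010111
  top 2 bits -> l1_idx = 3
  next 3 bits -> l2_idx = 2
  bottom 3 bits -> offset = 7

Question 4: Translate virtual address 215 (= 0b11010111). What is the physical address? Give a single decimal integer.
Answer: 671

Derivation:
vaddr = 215 = 0b11010111
Split: l1_idx=3, l2_idx=2, offset=7
L1[3] = 1
L2[1][2] = 83
paddr = 83 * 8 + 7 = 671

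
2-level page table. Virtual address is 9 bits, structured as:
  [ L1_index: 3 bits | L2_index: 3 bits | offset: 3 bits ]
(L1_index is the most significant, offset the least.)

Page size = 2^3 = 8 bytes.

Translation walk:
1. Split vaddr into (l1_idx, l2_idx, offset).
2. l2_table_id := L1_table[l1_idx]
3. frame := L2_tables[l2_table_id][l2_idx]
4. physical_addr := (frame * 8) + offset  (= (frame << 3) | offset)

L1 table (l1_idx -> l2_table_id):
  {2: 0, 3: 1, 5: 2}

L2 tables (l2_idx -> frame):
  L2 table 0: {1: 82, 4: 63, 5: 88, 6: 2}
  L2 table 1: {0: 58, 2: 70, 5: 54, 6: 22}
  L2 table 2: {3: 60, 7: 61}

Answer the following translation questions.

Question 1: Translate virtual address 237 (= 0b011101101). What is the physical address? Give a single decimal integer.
vaddr = 237 = 0b011101101
Split: l1_idx=3, l2_idx=5, offset=5
L1[3] = 1
L2[1][5] = 54
paddr = 54 * 8 + 5 = 437

Answer: 437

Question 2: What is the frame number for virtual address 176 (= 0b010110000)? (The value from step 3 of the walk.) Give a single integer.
vaddr = 176: l1_idx=2, l2_idx=6
L1[2] = 0; L2[0][6] = 2

Answer: 2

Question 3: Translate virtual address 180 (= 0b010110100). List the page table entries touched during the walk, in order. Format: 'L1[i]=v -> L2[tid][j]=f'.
Answer: L1[2]=0 -> L2[0][6]=2

Derivation:
vaddr = 180 = 0b010110100
Split: l1_idx=2, l2_idx=6, offset=4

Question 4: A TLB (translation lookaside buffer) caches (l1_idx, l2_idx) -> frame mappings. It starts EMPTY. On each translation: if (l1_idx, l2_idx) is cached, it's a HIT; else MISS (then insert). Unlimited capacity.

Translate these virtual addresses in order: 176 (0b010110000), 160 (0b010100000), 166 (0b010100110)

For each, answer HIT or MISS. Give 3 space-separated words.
vaddr=176: (2,6) not in TLB -> MISS, insert
vaddr=160: (2,4) not in TLB -> MISS, insert
vaddr=166: (2,4) in TLB -> HIT

Answer: MISS MISS HIT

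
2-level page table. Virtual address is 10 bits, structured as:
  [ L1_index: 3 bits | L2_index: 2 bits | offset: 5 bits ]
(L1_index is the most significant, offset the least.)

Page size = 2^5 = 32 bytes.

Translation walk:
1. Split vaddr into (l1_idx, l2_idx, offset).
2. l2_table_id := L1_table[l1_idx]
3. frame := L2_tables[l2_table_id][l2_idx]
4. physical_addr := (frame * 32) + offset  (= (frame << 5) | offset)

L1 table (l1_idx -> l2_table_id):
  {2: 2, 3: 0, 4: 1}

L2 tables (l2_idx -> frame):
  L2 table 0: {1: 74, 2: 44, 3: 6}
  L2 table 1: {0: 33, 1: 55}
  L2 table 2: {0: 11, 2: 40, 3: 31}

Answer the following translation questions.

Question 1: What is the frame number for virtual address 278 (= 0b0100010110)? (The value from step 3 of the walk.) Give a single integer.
Answer: 11

Derivation:
vaddr = 278: l1_idx=2, l2_idx=0
L1[2] = 2; L2[2][0] = 11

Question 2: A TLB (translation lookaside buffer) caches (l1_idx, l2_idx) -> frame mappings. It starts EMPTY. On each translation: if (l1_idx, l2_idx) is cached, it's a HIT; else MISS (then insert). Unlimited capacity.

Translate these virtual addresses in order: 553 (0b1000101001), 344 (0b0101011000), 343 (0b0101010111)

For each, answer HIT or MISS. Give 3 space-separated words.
Answer: MISS MISS HIT

Derivation:
vaddr=553: (4,1) not in TLB -> MISS, insert
vaddr=344: (2,2) not in TLB -> MISS, insert
vaddr=343: (2,2) in TLB -> HIT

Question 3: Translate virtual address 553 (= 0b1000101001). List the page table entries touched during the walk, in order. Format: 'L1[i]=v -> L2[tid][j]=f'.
vaddr = 553 = 0b1000101001
Split: l1_idx=4, l2_idx=1, offset=9

Answer: L1[4]=1 -> L2[1][1]=55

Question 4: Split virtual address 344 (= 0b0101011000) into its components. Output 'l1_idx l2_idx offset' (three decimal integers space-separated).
Answer: 2 2 24

Derivation:
vaddr = 344 = 0b0101011000
  top 3 bits -> l1_idx = 2
  next 2 bits -> l2_idx = 2
  bottom 5 bits -> offset = 24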